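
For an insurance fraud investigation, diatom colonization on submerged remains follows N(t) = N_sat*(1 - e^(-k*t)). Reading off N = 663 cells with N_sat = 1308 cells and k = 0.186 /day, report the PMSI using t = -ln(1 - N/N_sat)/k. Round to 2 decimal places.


PMSI from diatom colonization curve:
N / N_sat = 663 / 1308 = 0.506881
1 - N/N_sat = 0.493119
ln(1 - N/N_sat) = -0.707005
t = -ln(1 - N/N_sat) / k = -(-0.707005) / 0.186 = 3.80 days

3.80


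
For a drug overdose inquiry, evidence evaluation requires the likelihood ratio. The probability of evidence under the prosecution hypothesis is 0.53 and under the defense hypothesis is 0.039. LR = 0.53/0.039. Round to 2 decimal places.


Likelihood ratio calculation:
LR = P(E|Hp) / P(E|Hd)
LR = 0.53 / 0.039
LR = 13.59

13.59


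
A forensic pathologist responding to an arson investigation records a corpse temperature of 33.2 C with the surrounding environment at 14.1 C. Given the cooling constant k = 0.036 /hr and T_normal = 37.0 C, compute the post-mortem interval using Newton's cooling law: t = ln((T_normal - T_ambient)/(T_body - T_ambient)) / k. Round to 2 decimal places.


Using Newton's law of cooling:
t = ln((T_normal - T_ambient) / (T_body - T_ambient)) / k
T_normal - T_ambient = 22.9
T_body - T_ambient = 19.1
Ratio = 1.198953
ln(ratio) = 0.181449
t = 0.181449 / 0.036 = 5.04 hours

5.04


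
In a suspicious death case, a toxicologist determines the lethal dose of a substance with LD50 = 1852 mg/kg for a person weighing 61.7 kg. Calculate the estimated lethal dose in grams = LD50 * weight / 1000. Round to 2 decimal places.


Lethal dose calculation:
Lethal dose = LD50 * body_weight / 1000
= 1852 * 61.7 / 1000
= 114268.4 / 1000
= 114.27 g

114.27


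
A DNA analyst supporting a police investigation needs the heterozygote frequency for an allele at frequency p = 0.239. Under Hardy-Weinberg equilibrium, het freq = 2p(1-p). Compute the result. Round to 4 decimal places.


Hardy-Weinberg heterozygote frequency:
q = 1 - p = 1 - 0.239 = 0.761
2pq = 2 * 0.239 * 0.761 = 0.3638

0.3638


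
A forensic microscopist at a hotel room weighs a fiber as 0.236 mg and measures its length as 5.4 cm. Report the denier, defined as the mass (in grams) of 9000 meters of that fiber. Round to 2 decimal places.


Denier calculation:
Mass in grams = 0.236 mg / 1000 = 0.000236 g
Length in meters = 5.4 cm / 100 = 0.054 m
Linear density = mass / length = 0.000236 / 0.054 = 0.00437037 g/m
Denier = (g/m) * 9000 = 0.00437037 * 9000 = 39.33

39.33


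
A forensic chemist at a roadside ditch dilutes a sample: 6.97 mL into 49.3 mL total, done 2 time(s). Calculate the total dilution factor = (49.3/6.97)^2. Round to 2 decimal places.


Dilution factor calculation:
Single dilution = V_total / V_sample = 49.3 / 6.97 ≈ 7.073171
Number of dilutions = 2
Total DF = (49.3 / 6.97)^2 (full precision, rounded at the end) = 50.03

50.03


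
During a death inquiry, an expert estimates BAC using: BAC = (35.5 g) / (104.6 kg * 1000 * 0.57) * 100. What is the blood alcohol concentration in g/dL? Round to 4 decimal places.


Applying the Widmark formula:
BAC = (dose_g / (body_wt * 1000 * r)) * 100
Denominator = 104.6 * 1000 * 0.57 = 59622
BAC = (35.5 / 59622) * 100
BAC = 0.0595 g/dL

0.0595


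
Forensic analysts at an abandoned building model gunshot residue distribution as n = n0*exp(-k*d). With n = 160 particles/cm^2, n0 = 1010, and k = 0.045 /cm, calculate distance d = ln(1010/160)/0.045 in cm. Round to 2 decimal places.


GSR distance calculation:
n0/n = 1010 / 160 = 6.3125
ln(n0/n) = 1.842532
d = 1.842532 / 0.045 = 40.95 cm

40.95


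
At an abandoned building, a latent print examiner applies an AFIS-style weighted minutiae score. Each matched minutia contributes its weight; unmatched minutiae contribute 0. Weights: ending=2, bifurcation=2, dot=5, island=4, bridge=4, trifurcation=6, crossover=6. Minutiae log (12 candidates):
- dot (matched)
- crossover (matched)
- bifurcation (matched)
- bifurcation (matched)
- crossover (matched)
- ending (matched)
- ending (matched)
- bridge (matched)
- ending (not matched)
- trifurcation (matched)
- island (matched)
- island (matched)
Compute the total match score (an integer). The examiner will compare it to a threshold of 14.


Weighted minutiae match score:
  dot: matched, +5 (running total 5)
  crossover: matched, +6 (running total 11)
  bifurcation: matched, +2 (running total 13)
  bifurcation: matched, +2 (running total 15)
  crossover: matched, +6 (running total 21)
  ending: matched, +2 (running total 23)
  ending: matched, +2 (running total 25)
  bridge: matched, +4 (running total 29)
  ending: not matched, +0
  trifurcation: matched, +6 (running total 35)
  island: matched, +4 (running total 39)
  island: matched, +4 (running total 43)
Total score = 43
Threshold = 14; verdict = identification

43


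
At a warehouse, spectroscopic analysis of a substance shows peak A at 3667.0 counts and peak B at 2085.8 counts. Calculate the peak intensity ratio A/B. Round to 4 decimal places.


Spectral peak ratio:
Peak A = 3667.0 counts
Peak B = 2085.8 counts
Ratio = 3667.0 / 2085.8 = 1.7581

1.7581


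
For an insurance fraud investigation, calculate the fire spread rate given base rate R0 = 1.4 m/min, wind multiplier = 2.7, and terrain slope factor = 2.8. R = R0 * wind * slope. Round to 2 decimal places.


Fire spread rate calculation:
R = R0 * wind_factor * slope_factor
= 1.4 * 2.7 * 2.8
= 3.78 * 2.8
= 10.58 m/min

10.58


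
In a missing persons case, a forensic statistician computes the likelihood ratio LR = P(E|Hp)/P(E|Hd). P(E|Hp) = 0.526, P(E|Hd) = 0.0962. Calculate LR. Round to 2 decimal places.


Likelihood ratio calculation:
LR = P(E|Hp) / P(E|Hd)
LR = 0.526 / 0.0962
LR = 5.47

5.47


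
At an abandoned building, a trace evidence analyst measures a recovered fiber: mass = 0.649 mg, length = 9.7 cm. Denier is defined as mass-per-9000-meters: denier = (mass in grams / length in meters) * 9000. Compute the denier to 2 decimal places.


Denier calculation:
Mass in grams = 0.649 mg / 1000 = 0.000649 g
Length in meters = 9.7 cm / 100 = 0.097 m
Linear density = mass / length = 0.000649 / 0.097 = 0.00669072 g/m
Denier = (g/m) * 9000 = 0.00669072 * 9000 = 60.22

60.22


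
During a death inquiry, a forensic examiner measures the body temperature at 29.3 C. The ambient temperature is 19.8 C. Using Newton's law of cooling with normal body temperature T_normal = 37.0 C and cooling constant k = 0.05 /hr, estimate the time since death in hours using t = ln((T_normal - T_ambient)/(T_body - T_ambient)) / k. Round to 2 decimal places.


Using Newton's law of cooling:
t = ln((T_normal - T_ambient) / (T_body - T_ambient)) / k
T_normal - T_ambient = 17.2
T_body - T_ambient = 9.5
Ratio = 1.810526
ln(ratio) = 0.593617
t = 0.593617 / 0.05 = 11.87 hours

11.87


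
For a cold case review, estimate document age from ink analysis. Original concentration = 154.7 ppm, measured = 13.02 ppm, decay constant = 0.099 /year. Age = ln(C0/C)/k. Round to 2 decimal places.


Document age estimation:
C0/C = 154.7 / 13.02 = 11.88172
ln(C0/C) = 2.475001
t = 2.475001 / 0.099 = 25.00 years

25.00


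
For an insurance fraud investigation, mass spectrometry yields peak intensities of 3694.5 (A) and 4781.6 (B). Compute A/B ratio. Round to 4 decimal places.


Spectral peak ratio:
Peak A = 3694.5 counts
Peak B = 4781.6 counts
Ratio = 3694.5 / 4781.6 = 0.7726

0.7726


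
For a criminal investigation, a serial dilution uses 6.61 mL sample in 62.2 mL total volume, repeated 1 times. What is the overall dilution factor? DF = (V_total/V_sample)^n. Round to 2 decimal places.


Dilution factor calculation:
Single dilution = V_total / V_sample = 62.2 / 6.61 ≈ 9.409985
Number of dilutions = 1
Total DF = (62.2 / 6.61)^1 (full precision, rounded at the end) = 9.41

9.41


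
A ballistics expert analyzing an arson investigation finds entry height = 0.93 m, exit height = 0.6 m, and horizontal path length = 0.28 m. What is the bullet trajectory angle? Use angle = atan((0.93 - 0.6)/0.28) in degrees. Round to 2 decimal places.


Bullet trajectory angle:
Height difference = 0.93 - 0.6 = 0.33 m
angle = atan(0.33 / 0.28)
angle = atan(1.178571)
angle = 49.69 degrees

49.69


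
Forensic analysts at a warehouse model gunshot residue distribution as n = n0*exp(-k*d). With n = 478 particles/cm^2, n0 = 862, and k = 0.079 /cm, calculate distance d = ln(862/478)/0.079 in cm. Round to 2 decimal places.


GSR distance calculation:
n0/n = 862 / 478 = 1.803347
ln(n0/n) = 0.589644
d = 0.589644 / 0.079 = 7.46 cm

7.46


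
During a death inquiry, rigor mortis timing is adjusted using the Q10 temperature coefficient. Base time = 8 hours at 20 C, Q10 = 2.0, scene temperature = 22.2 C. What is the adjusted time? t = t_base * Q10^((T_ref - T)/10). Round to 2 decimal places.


Rigor mortis time adjustment:
Exponent = (T_ref - T_actual) / 10 = (20 - 22.2) / 10 = -0.22
Q10 factor = 2.0^-0.22 = 0.85857
t_adjusted = 8 * 0.85857 = 6.87 hours

6.87


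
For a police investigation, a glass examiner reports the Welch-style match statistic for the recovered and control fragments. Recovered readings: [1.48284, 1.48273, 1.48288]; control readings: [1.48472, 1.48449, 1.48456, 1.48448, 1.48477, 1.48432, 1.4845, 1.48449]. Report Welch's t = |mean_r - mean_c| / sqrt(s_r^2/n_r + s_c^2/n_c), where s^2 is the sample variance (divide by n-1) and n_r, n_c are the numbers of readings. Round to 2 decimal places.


Welch's t-criterion for glass RI comparison:
Recovered mean = sum / n_r = 4.44845 / 3 = 1.4828167
Control mean = sum / n_c = 11.87633 / 8 = 1.4845412
Recovered sample variance s_r^2 = 6.03333e-09
Control sample variance s_c^2 = 2.06125e-08
Welch SE (unpooled) = sqrt(s_r^2/n_r + s_c^2/n_c) = sqrt(2.01111e-09 + 2.57656e-09) = sqrt(4.58767e-09) = 6.77323e-05
|mean_r - mean_c| = 0.00172458
t = 0.00172458 / 6.77323e-05 = 25.46

25.46


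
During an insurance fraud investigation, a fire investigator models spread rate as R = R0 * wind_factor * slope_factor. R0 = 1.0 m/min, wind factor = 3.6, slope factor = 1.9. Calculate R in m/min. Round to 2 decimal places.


Fire spread rate calculation:
R = R0 * wind_factor * slope_factor
= 1.0 * 3.6 * 1.9
= 3.6 * 1.9
= 6.84 m/min

6.84


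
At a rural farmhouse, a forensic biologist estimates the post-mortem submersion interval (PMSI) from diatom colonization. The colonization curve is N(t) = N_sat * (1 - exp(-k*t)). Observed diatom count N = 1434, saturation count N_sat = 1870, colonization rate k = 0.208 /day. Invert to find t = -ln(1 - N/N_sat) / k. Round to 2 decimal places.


PMSI from diatom colonization curve:
N / N_sat = 1434 / 1870 = 0.766845
1 - N/N_sat = 0.233155
ln(1 - N/N_sat) = -1.456052
t = -ln(1 - N/N_sat) / k = -(-1.456052) / 0.208 = 7.00 days

7.00


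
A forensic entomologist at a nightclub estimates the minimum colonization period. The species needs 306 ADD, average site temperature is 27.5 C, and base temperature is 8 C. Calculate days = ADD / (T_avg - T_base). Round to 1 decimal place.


Insect development time:
Effective temperature = avg_temp - T_base = 27.5 - 8 = 19.5 C
Days = ADD / effective_temp = 306 / 19.5 = 15.7 days

15.7


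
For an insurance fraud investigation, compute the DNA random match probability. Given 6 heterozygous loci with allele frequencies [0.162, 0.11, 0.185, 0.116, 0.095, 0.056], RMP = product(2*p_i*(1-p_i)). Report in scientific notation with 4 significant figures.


Computing RMP for 6 loci:
Locus 1: 2 * 0.162 * 0.838 = 0.271512
Locus 2: 2 * 0.11 * 0.89 = 0.1958
Locus 3: 2 * 0.185 * 0.815 = 0.30155
Locus 4: 2 * 0.116 * 0.884 = 0.205088
Locus 5: 2 * 0.095 * 0.905 = 0.17195
Locus 6: 2 * 0.056 * 0.944 = 0.105728
RMP = 5.977e-05

5.977e-05


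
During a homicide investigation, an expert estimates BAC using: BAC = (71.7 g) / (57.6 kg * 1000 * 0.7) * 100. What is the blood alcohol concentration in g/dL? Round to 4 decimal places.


Applying the Widmark formula:
BAC = (dose_g / (body_wt * 1000 * r)) * 100
Denominator = 57.6 * 1000 * 0.7 = 40320
BAC = (71.7 / 40320) * 100
BAC = 0.1778 g/dL

0.1778


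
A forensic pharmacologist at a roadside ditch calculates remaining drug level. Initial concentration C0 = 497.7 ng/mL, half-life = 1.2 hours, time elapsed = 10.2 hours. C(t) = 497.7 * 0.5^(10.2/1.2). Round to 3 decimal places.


Drug concentration decay:
Number of half-lives = t / t_half = 10.2 / 1.2 = 8.5
Decay factor = 0.5^8.5 = 0.00276214
C(t) = 497.7 * 0.00276214 = 1.375 ng/mL

1.375


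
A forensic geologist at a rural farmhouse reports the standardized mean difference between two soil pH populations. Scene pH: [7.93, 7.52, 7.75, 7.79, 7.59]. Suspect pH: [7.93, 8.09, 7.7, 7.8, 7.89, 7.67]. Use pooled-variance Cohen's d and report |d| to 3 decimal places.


Pooled-variance Cohen's d for soil pH comparison:
Scene mean = 38.58 / 5 = 7.716
Suspect mean = 47.08 / 6 = 7.846667
Scene sample variance s_s^2 = 0.02668
Suspect sample variance s_c^2 = 0.024587
Pooled variance = ((n_s-1)*s_s^2 + (n_c-1)*s_c^2) / (n_s + n_c - 2) = 0.025517
Pooled SD = sqrt(0.025517) = 0.15974
Mean difference = -0.130667
|d| = |-0.130667| / 0.15974 = 0.818

0.818


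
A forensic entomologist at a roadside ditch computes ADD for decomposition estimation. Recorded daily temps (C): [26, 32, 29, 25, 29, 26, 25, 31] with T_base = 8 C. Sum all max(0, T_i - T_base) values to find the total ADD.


Computing ADD day by day:
Day 1: max(0, 26 - 8) = 18
Day 2: max(0, 32 - 8) = 24
Day 3: max(0, 29 - 8) = 21
Day 4: max(0, 25 - 8) = 17
Day 5: max(0, 29 - 8) = 21
Day 6: max(0, 26 - 8) = 18
Day 7: max(0, 25 - 8) = 17
Day 8: max(0, 31 - 8) = 23
Total ADD = 159

159


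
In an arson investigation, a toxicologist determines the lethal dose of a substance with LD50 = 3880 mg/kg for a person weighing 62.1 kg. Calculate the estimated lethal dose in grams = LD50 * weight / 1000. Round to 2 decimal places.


Lethal dose calculation:
Lethal dose = LD50 * body_weight / 1000
= 3880 * 62.1 / 1000
= 240948 / 1000
= 240.95 g

240.95


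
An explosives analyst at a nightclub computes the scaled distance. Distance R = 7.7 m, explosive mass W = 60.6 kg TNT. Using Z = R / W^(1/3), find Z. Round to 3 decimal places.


Scaled distance calculation:
W^(1/3) = 60.6^(1/3) = 3.927874
Z = R / W^(1/3) = 7.7 / 3.927874
Z = 1.960 m/kg^(1/3)

1.960


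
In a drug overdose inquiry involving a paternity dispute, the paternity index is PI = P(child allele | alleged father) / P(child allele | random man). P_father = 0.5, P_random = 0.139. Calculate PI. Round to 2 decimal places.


Paternity Index calculation:
PI = P(allele|father) / P(allele|random)
PI = 0.5 / 0.139
PI = 3.60

3.60


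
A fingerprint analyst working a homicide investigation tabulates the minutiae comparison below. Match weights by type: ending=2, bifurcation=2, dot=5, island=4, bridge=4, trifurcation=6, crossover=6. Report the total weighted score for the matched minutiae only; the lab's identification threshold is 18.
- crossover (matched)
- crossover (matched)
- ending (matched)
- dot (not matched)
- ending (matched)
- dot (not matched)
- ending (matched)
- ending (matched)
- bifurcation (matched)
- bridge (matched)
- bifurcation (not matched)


Weighted minutiae match score:
  crossover: matched, +6 (running total 6)
  crossover: matched, +6 (running total 12)
  ending: matched, +2 (running total 14)
  dot: not matched, +0
  ending: matched, +2 (running total 16)
  dot: not matched, +0
  ending: matched, +2 (running total 18)
  ending: matched, +2 (running total 20)
  bifurcation: matched, +2 (running total 22)
  bridge: matched, +4 (running total 26)
  bifurcation: not matched, +0
Total score = 26
Threshold = 18; verdict = identification

26


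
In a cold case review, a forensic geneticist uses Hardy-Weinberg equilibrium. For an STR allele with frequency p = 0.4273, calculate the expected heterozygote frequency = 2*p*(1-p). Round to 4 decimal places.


Hardy-Weinberg heterozygote frequency:
q = 1 - p = 1 - 0.4273 = 0.5727
2pq = 2 * 0.4273 * 0.5727 = 0.4894

0.4894


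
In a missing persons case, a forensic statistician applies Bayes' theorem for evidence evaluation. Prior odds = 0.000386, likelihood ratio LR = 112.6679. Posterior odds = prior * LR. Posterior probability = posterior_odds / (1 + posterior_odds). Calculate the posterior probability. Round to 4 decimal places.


Bayesian evidence evaluation:
Posterior odds = prior_odds * LR = 0.000386 * 112.6679 = 0.04348981
Posterior probability = posterior_odds / (1 + posterior_odds)
= 0.04348981 / (1 + 0.04348981)
= 0.04348981 / 1.04348981
= 0.0417

0.0417


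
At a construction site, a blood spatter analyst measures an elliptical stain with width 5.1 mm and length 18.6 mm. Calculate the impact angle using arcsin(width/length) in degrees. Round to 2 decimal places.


Blood spatter impact angle calculation:
width / length = 5.1 / 18.6 = 0.274194
angle = arcsin(0.274194)
angle = 15.91 degrees

15.91


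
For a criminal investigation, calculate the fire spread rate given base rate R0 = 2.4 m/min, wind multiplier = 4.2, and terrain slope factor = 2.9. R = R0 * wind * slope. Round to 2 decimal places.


Fire spread rate calculation:
R = R0 * wind_factor * slope_factor
= 2.4 * 4.2 * 2.9
= 10.08 * 2.9
= 29.23 m/min

29.23


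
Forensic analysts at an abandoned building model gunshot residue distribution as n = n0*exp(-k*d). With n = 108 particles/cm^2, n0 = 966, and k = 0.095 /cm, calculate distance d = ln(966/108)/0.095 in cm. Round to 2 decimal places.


GSR distance calculation:
n0/n = 966 / 108 = 8.944444
ln(n0/n) = 2.191033
d = 2.191033 / 0.095 = 23.06 cm

23.06


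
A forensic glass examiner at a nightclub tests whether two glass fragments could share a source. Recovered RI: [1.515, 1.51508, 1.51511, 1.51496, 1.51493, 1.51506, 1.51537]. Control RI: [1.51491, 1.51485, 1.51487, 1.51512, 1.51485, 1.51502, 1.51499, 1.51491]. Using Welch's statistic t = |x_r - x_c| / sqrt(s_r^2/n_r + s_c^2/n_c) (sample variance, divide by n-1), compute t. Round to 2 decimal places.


Welch's t-criterion for glass RI comparison:
Recovered mean = sum / n_r = 10.60551 / 7 = 1.5150729
Control mean = sum / n_c = 12.11952 / 8 = 1.51494
Recovered sample variance s_r^2 = 2.13905e-08
Control sample variance s_c^2 = 9.17143e-09
Welch SE (unpooled) = sqrt(s_r^2/n_r + s_c^2/n_c) = sqrt(3.05578e-09 + 1.14643e-09) = sqrt(4.20221e-09) = 6.48245e-05
|mean_r - mean_c| = 0.000132857
t = 0.000132857 / 6.48245e-05 = 2.05

2.05


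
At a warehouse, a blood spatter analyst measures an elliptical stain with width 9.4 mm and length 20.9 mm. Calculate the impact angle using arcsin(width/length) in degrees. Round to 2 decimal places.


Blood spatter impact angle calculation:
width / length = 9.4 / 20.9 = 0.449761
angle = arcsin(0.449761)
angle = 26.73 degrees

26.73


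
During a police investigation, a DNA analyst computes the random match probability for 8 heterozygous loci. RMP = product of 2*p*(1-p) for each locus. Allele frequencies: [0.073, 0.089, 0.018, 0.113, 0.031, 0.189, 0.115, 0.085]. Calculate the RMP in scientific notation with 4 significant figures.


Computing RMP for 8 loci:
Locus 1: 2 * 0.073 * 0.927 = 0.135342
Locus 2: 2 * 0.089 * 0.911 = 0.162158
Locus 3: 2 * 0.018 * 0.982 = 0.035352
Locus 4: 2 * 0.113 * 0.887 = 0.200462
Locus 5: 2 * 0.031 * 0.969 = 0.060078
Locus 6: 2 * 0.189 * 0.811 = 0.306558
Locus 7: 2 * 0.115 * 0.885 = 0.20355
Locus 8: 2 * 0.085 * 0.915 = 0.15555
RMP = 9.070e-08

9.070e-08


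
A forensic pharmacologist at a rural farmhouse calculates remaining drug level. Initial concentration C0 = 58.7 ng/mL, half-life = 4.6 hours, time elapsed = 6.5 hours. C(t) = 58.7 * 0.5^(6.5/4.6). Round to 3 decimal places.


Drug concentration decay:
Number of half-lives = t / t_half = 6.5 / 4.6 = 1.413043
Decay factor = 0.5^1.413043 = 0.37551879
C(t) = 58.7 * 0.37551879 = 22.043 ng/mL

22.043


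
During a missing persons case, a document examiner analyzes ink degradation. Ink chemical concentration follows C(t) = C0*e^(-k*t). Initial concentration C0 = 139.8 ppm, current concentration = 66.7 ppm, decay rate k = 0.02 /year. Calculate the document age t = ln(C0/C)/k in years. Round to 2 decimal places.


Document age estimation:
C0/C = 139.8 / 66.7 = 2.095952
ln(C0/C) = 0.740008
t = 0.740008 / 0.02 = 37.00 years

37.00


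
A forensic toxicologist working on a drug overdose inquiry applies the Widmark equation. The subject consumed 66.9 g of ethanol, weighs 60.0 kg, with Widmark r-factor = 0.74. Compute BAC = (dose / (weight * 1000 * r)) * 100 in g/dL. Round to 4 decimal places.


Applying the Widmark formula:
BAC = (dose_g / (body_wt * 1000 * r)) * 100
Denominator = 60.0 * 1000 * 0.74 = 44400
BAC = (66.9 / 44400) * 100
BAC = 0.1507 g/dL

0.1507


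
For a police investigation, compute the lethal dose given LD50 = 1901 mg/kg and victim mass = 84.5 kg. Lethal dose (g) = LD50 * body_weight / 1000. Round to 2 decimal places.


Lethal dose calculation:
Lethal dose = LD50 * body_weight / 1000
= 1901 * 84.5 / 1000
= 160634.5 / 1000
= 160.63 g

160.63


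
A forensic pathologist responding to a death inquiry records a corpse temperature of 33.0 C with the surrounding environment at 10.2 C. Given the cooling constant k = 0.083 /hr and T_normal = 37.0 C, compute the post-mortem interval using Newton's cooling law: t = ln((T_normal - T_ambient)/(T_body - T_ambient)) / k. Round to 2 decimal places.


Using Newton's law of cooling:
t = ln((T_normal - T_ambient) / (T_body - T_ambient)) / k
T_normal - T_ambient = 26.8
T_body - T_ambient = 22.8
Ratio = 1.175439
ln(ratio) = 0.161642
t = 0.161642 / 0.083 = 1.95 hours

1.95


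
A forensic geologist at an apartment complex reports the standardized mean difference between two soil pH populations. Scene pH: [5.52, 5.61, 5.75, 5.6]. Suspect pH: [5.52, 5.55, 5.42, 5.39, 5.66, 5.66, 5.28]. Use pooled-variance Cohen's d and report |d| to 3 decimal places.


Pooled-variance Cohen's d for soil pH comparison:
Scene mean = 22.48 / 4 = 5.62
Suspect mean = 38.48 / 7 = 5.497143
Scene sample variance s_s^2 = 0.009133
Suspect sample variance s_c^2 = 0.020157
Pooled variance = ((n_s-1)*s_s^2 + (n_c-1)*s_c^2) / (n_s + n_c - 2) = 0.016483
Pooled SD = sqrt(0.016483) = 0.128386
Mean difference = 0.122857
|d| = |0.122857| / 0.128386 = 0.957

0.957


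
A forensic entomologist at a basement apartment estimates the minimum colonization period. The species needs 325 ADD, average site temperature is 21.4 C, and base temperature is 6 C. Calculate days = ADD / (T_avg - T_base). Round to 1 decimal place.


Insect development time:
Effective temperature = avg_temp - T_base = 21.4 - 6 = 15.4 C
Days = ADD / effective_temp = 325 / 15.4 = 21.1 days

21.1


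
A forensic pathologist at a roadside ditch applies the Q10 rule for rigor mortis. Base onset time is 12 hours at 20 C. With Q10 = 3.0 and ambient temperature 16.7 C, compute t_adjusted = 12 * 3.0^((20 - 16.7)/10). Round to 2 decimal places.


Rigor mortis time adjustment:
Exponent = (T_ref - T_actual) / 10 = (20 - 16.7) / 10 = 0.33
Q10 factor = 3.0^0.33 = 1.43698
t_adjusted = 12 * 1.43698 = 17.24 hours

17.24


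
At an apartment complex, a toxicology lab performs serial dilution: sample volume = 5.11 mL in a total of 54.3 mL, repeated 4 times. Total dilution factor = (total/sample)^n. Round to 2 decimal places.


Dilution factor calculation:
Single dilution = V_total / V_sample = 54.3 / 5.11 ≈ 10.626223
Number of dilutions = 4
Total DF = (54.3 / 5.11)^4 (full precision, rounded at the end) = 12750.16

12750.16


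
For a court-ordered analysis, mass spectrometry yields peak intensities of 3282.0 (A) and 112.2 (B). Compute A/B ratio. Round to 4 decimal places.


Spectral peak ratio:
Peak A = 3282.0 counts
Peak B = 112.2 counts
Ratio = 3282.0 / 112.2 = 29.2513

29.2513


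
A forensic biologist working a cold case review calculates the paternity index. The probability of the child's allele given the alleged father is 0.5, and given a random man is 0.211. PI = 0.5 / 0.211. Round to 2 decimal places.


Paternity Index calculation:
PI = P(allele|father) / P(allele|random)
PI = 0.5 / 0.211
PI = 2.37

2.37


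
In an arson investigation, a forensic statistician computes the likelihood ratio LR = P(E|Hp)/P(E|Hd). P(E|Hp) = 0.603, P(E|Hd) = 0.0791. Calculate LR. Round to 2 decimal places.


Likelihood ratio calculation:
LR = P(E|Hp) / P(E|Hd)
LR = 0.603 / 0.0791
LR = 7.62

7.62


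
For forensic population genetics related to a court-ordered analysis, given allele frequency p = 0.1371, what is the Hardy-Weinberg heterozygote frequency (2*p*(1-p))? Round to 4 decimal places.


Hardy-Weinberg heterozygote frequency:
q = 1 - p = 1 - 0.1371 = 0.8629
2pq = 2 * 0.1371 * 0.8629 = 0.2366

0.2366


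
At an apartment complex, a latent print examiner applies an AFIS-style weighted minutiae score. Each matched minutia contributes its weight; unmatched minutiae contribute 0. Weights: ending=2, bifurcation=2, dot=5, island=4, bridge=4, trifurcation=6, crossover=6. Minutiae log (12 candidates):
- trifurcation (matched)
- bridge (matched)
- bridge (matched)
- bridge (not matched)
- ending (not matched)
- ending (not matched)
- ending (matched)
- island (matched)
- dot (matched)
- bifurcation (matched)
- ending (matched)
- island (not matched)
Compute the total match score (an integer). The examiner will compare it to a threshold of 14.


Weighted minutiae match score:
  trifurcation: matched, +6 (running total 6)
  bridge: matched, +4 (running total 10)
  bridge: matched, +4 (running total 14)
  bridge: not matched, +0
  ending: not matched, +0
  ending: not matched, +0
  ending: matched, +2 (running total 16)
  island: matched, +4 (running total 20)
  dot: matched, +5 (running total 25)
  bifurcation: matched, +2 (running total 27)
  ending: matched, +2 (running total 29)
  island: not matched, +0
Total score = 29
Threshold = 14; verdict = identification

29


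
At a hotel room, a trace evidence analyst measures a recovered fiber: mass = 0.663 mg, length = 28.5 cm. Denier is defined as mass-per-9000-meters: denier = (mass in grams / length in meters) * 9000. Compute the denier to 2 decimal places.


Denier calculation:
Mass in grams = 0.663 mg / 1000 = 0.000663 g
Length in meters = 28.5 cm / 100 = 0.285 m
Linear density = mass / length = 0.000663 / 0.285 = 0.00232632 g/m
Denier = (g/m) * 9000 = 0.00232632 * 9000 = 20.94

20.94


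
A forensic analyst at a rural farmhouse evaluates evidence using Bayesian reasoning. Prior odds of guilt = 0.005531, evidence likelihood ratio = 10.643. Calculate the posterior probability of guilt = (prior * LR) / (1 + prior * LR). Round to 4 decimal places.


Bayesian evidence evaluation:
Posterior odds = prior_odds * LR = 0.005531 * 10.643 = 0.05886643
Posterior probability = posterior_odds / (1 + posterior_odds)
= 0.05886643 / (1 + 0.05886643)
= 0.05886643 / 1.05886643
= 0.0556

0.0556


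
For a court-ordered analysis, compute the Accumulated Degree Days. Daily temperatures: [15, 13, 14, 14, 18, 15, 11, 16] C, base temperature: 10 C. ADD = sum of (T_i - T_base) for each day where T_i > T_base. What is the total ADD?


Computing ADD day by day:
Day 1: max(0, 15 - 10) = 5
Day 2: max(0, 13 - 10) = 3
Day 3: max(0, 14 - 10) = 4
Day 4: max(0, 14 - 10) = 4
Day 5: max(0, 18 - 10) = 8
Day 6: max(0, 15 - 10) = 5
Day 7: max(0, 11 - 10) = 1
Day 8: max(0, 16 - 10) = 6
Total ADD = 36

36


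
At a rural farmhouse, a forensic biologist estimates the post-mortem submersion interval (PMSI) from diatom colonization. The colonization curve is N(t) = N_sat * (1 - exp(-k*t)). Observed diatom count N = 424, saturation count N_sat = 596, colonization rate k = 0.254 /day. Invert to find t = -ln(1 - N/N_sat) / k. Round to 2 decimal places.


PMSI from diatom colonization curve:
N / N_sat = 424 / 596 = 0.711409
1 - N/N_sat = 0.288591
ln(1 - N/N_sat) = -1.242745
t = -ln(1 - N/N_sat) / k = -(-1.242745) / 0.254 = 4.89 days

4.89


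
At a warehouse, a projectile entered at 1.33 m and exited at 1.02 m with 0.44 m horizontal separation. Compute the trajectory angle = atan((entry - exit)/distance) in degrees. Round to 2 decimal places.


Bullet trajectory angle:
Height difference = 1.33 - 1.02 = 0.31 m
angle = atan(0.31 / 0.44)
angle = atan(0.704545)
angle = 35.17 degrees

35.17


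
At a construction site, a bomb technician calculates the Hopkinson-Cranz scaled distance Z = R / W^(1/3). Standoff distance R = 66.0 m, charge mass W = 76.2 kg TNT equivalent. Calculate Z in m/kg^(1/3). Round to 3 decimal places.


Scaled distance calculation:
W^(1/3) = 76.2^(1/3) = 4.239536
Z = R / W^(1/3) = 66.0 / 4.239536
Z = 15.568 m/kg^(1/3)

15.568


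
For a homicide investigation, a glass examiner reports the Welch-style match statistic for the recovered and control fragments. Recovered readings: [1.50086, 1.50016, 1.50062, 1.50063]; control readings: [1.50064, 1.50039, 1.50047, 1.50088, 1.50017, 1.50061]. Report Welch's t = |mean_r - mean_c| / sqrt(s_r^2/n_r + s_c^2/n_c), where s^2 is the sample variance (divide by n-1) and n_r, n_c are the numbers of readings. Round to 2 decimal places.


Welch's t-criterion for glass RI comparison:
Recovered mean = sum / n_r = 6.00227 / 4 = 1.5005675
Control mean = sum / n_c = 9.00316 / 6 = 1.5005267
Recovered sample variance s_r^2 = 8.60917e-08
Control sample variance s_c^2 = 5.87467e-08
Welch SE (unpooled) = sqrt(s_r^2/n_r + s_c^2/n_c) = sqrt(2.15229e-08 + 9.79111e-09) = sqrt(3.1314e-08) = 0.000176958
|mean_r - mean_c| = 4.08333e-05
t = 4.08333e-05 / 0.000176958 = 0.23

0.23


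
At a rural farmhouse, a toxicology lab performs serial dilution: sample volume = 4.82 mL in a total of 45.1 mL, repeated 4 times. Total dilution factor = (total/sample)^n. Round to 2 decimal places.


Dilution factor calculation:
Single dilution = V_total / V_sample = 45.1 / 4.82 ≈ 9.356846
Number of dilutions = 4
Total DF = (45.1 / 4.82)^4 (full precision, rounded at the end) = 7665.10

7665.10


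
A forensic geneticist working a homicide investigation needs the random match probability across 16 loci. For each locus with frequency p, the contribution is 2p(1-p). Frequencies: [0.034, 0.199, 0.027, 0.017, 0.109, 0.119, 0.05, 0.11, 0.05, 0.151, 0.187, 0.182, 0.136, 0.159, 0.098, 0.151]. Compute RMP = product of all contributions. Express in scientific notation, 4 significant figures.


Computing RMP for 16 loci:
Locus 1: 2 * 0.034 * 0.966 = 0.065688
Locus 2: 2 * 0.199 * 0.801 = 0.318798
Locus 3: 2 * 0.027 * 0.973 = 0.052542
Locus 4: 2 * 0.017 * 0.983 = 0.033422
Locus 5: 2 * 0.109 * 0.891 = 0.194238
Locus 6: 2 * 0.119 * 0.881 = 0.209678
Locus 7: 2 * 0.05 * 0.95 = 0.095
Locus 8: 2 * 0.11 * 0.89 = 0.1958
Locus 9: 2 * 0.05 * 0.95 = 0.095
Locus 10: 2 * 0.151 * 0.849 = 0.256398
Locus 11: 2 * 0.187 * 0.813 = 0.304062
Locus 12: 2 * 0.182 * 0.818 = 0.297752
Locus 13: 2 * 0.136 * 0.864 = 0.235008
Locus 14: 2 * 0.159 * 0.841 = 0.267438
Locus 15: 2 * 0.098 * 0.902 = 0.176792
Locus 16: 2 * 0.151 * 0.849 = 0.256398
RMP = 1.750e-13

1.750e-13


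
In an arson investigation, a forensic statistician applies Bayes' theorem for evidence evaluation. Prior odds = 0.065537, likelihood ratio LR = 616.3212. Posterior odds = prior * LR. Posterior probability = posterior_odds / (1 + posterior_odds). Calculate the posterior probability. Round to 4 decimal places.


Bayesian evidence evaluation:
Posterior odds = prior_odds * LR = 0.065537 * 616.3212 = 40.39184
Posterior probability = posterior_odds / (1 + posterior_odds)
= 40.39184 / (1 + 40.39184)
= 40.39184 / 41.39184
= 0.9758

0.9758


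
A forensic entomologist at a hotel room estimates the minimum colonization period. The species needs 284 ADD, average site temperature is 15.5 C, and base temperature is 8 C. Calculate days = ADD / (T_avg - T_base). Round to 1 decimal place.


Insect development time:
Effective temperature = avg_temp - T_base = 15.5 - 8 = 7.5 C
Days = ADD / effective_temp = 284 / 7.5 = 37.9 days

37.9


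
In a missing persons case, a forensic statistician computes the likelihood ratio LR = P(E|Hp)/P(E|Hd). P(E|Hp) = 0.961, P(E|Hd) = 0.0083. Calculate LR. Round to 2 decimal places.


Likelihood ratio calculation:
LR = P(E|Hp) / P(E|Hd)
LR = 0.961 / 0.0083
LR = 115.78

115.78


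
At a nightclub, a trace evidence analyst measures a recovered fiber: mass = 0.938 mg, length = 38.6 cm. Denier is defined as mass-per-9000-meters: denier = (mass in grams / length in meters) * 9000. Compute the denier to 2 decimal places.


Denier calculation:
Mass in grams = 0.938 mg / 1000 = 0.000938 g
Length in meters = 38.6 cm / 100 = 0.386 m
Linear density = mass / length = 0.000938 / 0.386 = 0.00243005 g/m
Denier = (g/m) * 9000 = 0.00243005 * 9000 = 21.87

21.87


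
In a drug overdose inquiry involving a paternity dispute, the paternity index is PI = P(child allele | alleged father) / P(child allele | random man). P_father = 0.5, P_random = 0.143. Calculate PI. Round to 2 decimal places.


Paternity Index calculation:
PI = P(allele|father) / P(allele|random)
PI = 0.5 / 0.143
PI = 3.50

3.50


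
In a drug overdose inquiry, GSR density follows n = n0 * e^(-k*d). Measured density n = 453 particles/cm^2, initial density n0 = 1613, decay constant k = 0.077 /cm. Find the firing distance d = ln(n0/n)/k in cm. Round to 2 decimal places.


GSR distance calculation:
n0/n = 1613 / 453 = 3.560706
ln(n0/n) = 1.269959
d = 1.269959 / 0.077 = 16.49 cm

16.49


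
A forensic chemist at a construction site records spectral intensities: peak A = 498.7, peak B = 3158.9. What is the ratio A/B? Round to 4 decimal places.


Spectral peak ratio:
Peak A = 498.7 counts
Peak B = 3158.9 counts
Ratio = 498.7 / 3158.9 = 0.1579

0.1579


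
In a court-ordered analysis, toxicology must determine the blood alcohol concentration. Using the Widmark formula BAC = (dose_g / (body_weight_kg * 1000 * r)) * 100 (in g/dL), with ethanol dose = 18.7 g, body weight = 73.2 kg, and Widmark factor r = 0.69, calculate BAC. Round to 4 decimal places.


Applying the Widmark formula:
BAC = (dose_g / (body_wt * 1000 * r)) * 100
Denominator = 73.2 * 1000 * 0.69 = 50508
BAC = (18.7 / 50508) * 100
BAC = 0.0370 g/dL

0.0370


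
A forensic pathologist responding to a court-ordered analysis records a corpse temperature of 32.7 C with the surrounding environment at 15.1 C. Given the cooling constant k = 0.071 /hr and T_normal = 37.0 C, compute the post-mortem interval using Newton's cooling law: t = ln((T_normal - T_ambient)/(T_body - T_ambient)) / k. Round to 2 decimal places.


Using Newton's law of cooling:
t = ln((T_normal - T_ambient) / (T_body - T_ambient)) / k
T_normal - T_ambient = 21.9
T_body - T_ambient = 17.6
Ratio = 1.244318
ln(ratio) = 0.218588
t = 0.218588 / 0.071 = 3.08 hours

3.08


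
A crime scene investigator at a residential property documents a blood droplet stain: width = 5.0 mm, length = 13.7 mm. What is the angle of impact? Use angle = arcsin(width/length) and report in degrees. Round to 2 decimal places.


Blood spatter impact angle calculation:
width / length = 5.0 / 13.7 = 0.364964
angle = arcsin(0.364964)
angle = 21.41 degrees

21.41


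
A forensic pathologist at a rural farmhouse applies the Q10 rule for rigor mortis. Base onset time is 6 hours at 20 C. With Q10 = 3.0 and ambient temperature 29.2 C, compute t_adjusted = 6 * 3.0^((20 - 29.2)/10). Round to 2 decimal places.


Rigor mortis time adjustment:
Exponent = (T_ref - T_actual) / 10 = (20 - 29.2) / 10 = -0.92
Q10 factor = 3.0^-0.92 = 0.36396
t_adjusted = 6 * 0.36396 = 2.18 hours

2.18


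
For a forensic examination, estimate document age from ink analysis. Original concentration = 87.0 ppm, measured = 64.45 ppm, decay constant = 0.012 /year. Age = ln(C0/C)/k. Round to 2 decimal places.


Document age estimation:
C0/C = 87.0 / 64.45 = 1.349884
ln(C0/C) = 0.300019
t = 0.300019 / 0.012 = 25.00 years

25.00


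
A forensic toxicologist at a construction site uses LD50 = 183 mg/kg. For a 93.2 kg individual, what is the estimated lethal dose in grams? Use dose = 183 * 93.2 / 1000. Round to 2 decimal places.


Lethal dose calculation:
Lethal dose = LD50 * body_weight / 1000
= 183 * 93.2 / 1000
= 17055.6 / 1000
= 17.06 g

17.06


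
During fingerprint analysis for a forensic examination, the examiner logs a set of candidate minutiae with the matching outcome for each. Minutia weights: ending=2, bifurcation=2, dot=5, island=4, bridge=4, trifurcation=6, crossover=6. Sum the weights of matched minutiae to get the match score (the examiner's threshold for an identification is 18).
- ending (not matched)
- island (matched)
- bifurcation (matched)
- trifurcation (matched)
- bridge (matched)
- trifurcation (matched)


Weighted minutiae match score:
  ending: not matched, +0
  island: matched, +4 (running total 4)
  bifurcation: matched, +2 (running total 6)
  trifurcation: matched, +6 (running total 12)
  bridge: matched, +4 (running total 16)
  trifurcation: matched, +6 (running total 22)
Total score = 22
Threshold = 18; verdict = identification

22


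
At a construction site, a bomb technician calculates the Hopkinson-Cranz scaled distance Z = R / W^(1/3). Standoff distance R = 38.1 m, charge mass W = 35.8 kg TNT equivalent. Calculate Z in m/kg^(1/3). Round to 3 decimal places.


Scaled distance calculation:
W^(1/3) = 35.8^(1/3) = 3.295801
Z = R / W^(1/3) = 38.1 / 3.295801
Z = 11.560 m/kg^(1/3)

11.560


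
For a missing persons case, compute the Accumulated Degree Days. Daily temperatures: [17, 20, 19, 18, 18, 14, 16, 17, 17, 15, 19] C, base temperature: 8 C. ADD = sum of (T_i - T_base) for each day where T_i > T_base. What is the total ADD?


Computing ADD day by day:
Day 1: max(0, 17 - 8) = 9
Day 2: max(0, 20 - 8) = 12
Day 3: max(0, 19 - 8) = 11
Day 4: max(0, 18 - 8) = 10
Day 5: max(0, 18 - 8) = 10
Day 6: max(0, 14 - 8) = 6
Day 7: max(0, 16 - 8) = 8
Day 8: max(0, 17 - 8) = 9
Day 9: max(0, 17 - 8) = 9
Day 10: max(0, 15 - 8) = 7
Day 11: max(0, 19 - 8) = 11
Total ADD = 102

102


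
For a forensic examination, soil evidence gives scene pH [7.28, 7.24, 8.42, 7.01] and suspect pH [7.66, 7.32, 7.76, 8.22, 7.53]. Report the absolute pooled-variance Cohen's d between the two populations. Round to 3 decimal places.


Pooled-variance Cohen's d for soil pH comparison:
Scene mean = 29.95 / 4 = 7.4875
Suspect mean = 38.49 / 5 = 7.698
Scene sample variance s_s^2 = 0.400625
Suspect sample variance s_c^2 = 0.11222
Pooled variance = ((n_s-1)*s_s^2 + (n_c-1)*s_c^2) / (n_s + n_c - 2) = 0.235822
Pooled SD = sqrt(0.235822) = 0.485615
Mean difference = -0.2105
|d| = |-0.2105| / 0.485615 = 0.433

0.433


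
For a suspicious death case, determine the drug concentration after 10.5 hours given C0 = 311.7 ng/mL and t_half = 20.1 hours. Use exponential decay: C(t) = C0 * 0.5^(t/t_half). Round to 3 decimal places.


Drug concentration decay:
Number of half-lives = t / t_half = 10.5 / 20.1 = 0.522388
Decay factor = 0.5^0.522388 = 0.69621847
C(t) = 311.7 * 0.69621847 = 217.011 ng/mL

217.011


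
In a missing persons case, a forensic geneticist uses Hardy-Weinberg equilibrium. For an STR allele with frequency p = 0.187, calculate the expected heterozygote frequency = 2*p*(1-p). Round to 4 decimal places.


Hardy-Weinberg heterozygote frequency:
q = 1 - p = 1 - 0.187 = 0.813
2pq = 2 * 0.187 * 0.813 = 0.3041

0.3041


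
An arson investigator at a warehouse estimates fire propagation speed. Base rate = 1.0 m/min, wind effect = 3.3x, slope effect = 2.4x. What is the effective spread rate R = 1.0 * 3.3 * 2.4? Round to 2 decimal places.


Fire spread rate calculation:
R = R0 * wind_factor * slope_factor
= 1.0 * 3.3 * 2.4
= 3.3 * 2.4
= 7.92 m/min

7.92


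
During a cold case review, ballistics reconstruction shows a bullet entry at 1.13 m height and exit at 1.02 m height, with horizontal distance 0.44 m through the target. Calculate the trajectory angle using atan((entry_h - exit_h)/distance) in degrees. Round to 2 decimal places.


Bullet trajectory angle:
Height difference = 1.13 - 1.02 = 0.11 m
angle = atan(0.11 / 0.44)
angle = atan(0.25)
angle = 14.04 degrees

14.04
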